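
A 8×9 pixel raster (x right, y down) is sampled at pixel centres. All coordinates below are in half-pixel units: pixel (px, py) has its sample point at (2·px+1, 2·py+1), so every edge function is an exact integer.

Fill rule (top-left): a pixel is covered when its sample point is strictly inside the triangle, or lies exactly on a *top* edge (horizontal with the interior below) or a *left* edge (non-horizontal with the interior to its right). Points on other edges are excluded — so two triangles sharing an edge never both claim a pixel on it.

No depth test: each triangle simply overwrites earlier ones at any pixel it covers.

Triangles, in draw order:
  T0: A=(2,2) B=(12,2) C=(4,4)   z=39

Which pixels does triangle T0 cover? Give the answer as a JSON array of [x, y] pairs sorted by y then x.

T0:
  2·area = 20
  edge (2, 2)→(12, 2): d=(10,0) top-left  bias=+0
  edge (12, 2)→(4, 4): d=(-8,2) right/bottom  bias=-1
  edge (4, 4)→(2, 2): d=(-2,-2) top-left  bias=+0
    (0,0)@(1, 1): e=[-10,30,0] → .  [on edge]
    (1,1)@(3, 3): e=[10,10,0] → X  [on edge]
    (2,1)@(5, 3): e=[10,6,4] → X
    (3,1)@(7, 3): e=[10,2,8] → X
    (4,1)@(9, 3): e=[10,-2,12] → .
    (1,2)@(3, 5): e=[30,-6,-4] → .
    (2,2)@(5, 5): e=[30,-10,0] → .  [on edge]
    (3,2)@(7, 5): e=[30,-14,4] → .
    (3,3)@(7, 7): e=[50,-30,0] → .  [on edge]
    (4,4)@(9, 9): e=[70,-50,0] → .  [on edge]
    (5,5)@(11, 11): e=[90,-70,0] → .  [on edge]
    (6,6)@(13, 13): e=[110,-90,0] → .  [on edge]
    (7,7)@(15, 15): e=[130,-110,0] → .  [on edge]
  covered (3 px):
    . . . . . . . .
    . X X X . . . .
    . . . . . . . .
    . . . . . . . .
    . . . . . . . .
    . . . . . . . .
    . . . . . . . .
    . . . . . . . .
    . . . . . . . .

Result: [[1,1],[2,1],[3,1]]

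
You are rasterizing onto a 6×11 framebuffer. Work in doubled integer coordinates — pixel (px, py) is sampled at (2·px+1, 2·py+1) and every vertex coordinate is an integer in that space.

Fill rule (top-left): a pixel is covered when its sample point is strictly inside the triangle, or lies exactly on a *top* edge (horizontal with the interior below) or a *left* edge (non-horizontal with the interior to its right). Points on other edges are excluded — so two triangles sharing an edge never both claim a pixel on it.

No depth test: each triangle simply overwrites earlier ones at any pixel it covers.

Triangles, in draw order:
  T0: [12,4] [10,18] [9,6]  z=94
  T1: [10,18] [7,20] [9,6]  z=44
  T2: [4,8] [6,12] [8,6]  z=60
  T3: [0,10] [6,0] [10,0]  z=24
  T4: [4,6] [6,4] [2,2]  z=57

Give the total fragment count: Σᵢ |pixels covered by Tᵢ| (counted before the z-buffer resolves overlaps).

T0:
  2·area = 38
  edge (12, 4)→(10, 18): d=(-2,14) right/bottom  bias=-1
  edge (10, 18)→(9, 6): d=(-1,-12) top-left  bias=+0
  edge (9, 6)→(12, 4): d=(3,-2) top-left  bias=+0
    (5,2)@(11, 5): e=[12,25,1] → █
    (5,3)@(11, 7): e=[8,23,7] → █
    (5,4)@(11, 9): e=[4,21,13] → █
    (5,5)@(11, 11): e=[0,19,19] → ·  [on edge]
  covered (3 px):
    · · · · · ·
    · · · · · ·
    · · · · · █
    · · · · · █
    · · · · · █
    · · · · · ·
    · · · · · ·
    · · · · · ·
    · · · · · ·
    · · · · · ·
    · · · · · ·
T1:
  2·area = 38
  edge (10, 18)→(7, 20): d=(-3,2) right/bottom  bias=-1
  edge (7, 20)→(9, 6): d=(2,-14) top-left  bias=+0
  edge (9, 6)→(10, 18): d=(1,12) right/bottom  bias=-1
    (4,3)@(9, 7): e=[35,2,1] → █
    (5,3)@(11, 7): e=[31,30,-23] → ·
    (4,4)@(9, 9): e=[29,6,3] → █
    (5,4)@(11, 9): e=[25,34,-21] → ·
    (4,5)@(9, 11): e=[23,10,5] → █
    (5,5)@(11, 11): e=[19,38,-19] → ·
    (4,6)@(9, 13): e=[17,14,7] → █
    (5,6)@(11, 13): e=[13,42,-17] → ·
    (4,7)@(9, 15): e=[11,18,9] → █
    (5,7)@(11, 15): e=[7,46,-15] → ·
    (4,8)@(9, 17): e=[5,22,11] → █
    (5,8)@(11, 17): e=[1,50,-13] → ·
  covered (6 px):
    · · · · · ·
    · · · · · ·
    · · · · · ·
    · · · · █ ·
    · · · · █ ·
    · · · · █ ·
    · · · · █ ·
    · · · · █ ·
    · · · · █ ·
    · · · · · ·
    · · · · · ·
T2:
  2·area = 20  (B↔C swapped to make it positive)
  edge (4, 8)→(8, 6): d=(4,-2) top-left  bias=+0
  edge (8, 6)→(6, 12): d=(-2,6) right/bottom  bias=-1
  edge (6, 12)→(4, 8): d=(-2,-4) top-left  bias=+0
    (4,1)@(9, 3): e=[-10,0,30] → ·  [on edge]
    (3,3)@(7, 7): e=[2,4,14] → █
    (4,3)@(9, 7): e=[6,-8,22] → ·
    (2,4)@(5, 9): e=[6,12,2] → █
    (3,4)@(7, 9): e=[10,0,10] → ·  [on edge]
    (2,5)@(5, 11): e=[14,8,-2] → ·
    (2,7)@(5, 15): e=[30,0,-10] → ·  [on edge]
    (1,10)@(3, 21): e=[50,0,-30] → ·  [on edge]
  covered (2 px):
    · · · · · ·
    · · · · · ·
    · · · · · ·
    · · · █ · ·
    · · █ · · ·
    · · · · · ·
    · · · · · ·
    · · · · · ·
    · · · · · ·
    · · · · · ·
    · · · · · ·
T3:
  2·area = 40
  edge (0, 10)→(6, 0): d=(6,-10) top-left  bias=+0
  edge (6, 0)→(10, 0): d=(4,0) top-left  bias=+0
  edge (10, 0)→(0, 10): d=(-10,10) right/bottom  bias=-1
    (3,0)@(7, 1): e=[16,4,20] → █
    (4,0)@(9, 1): e=[36,4,0] → ·  [on edge]
    (2,1)@(5, 3): e=[8,12,20] → █
    (3,1)@(7, 3): e=[28,12,0] → ·  [on edge]
    (1,2)@(3, 5): e=[0,20,20] → █  [on edge]
    (2,2)@(5, 5): e=[20,20,0] → ·  [on edge]
    (1,3)@(3, 7): e=[12,28,0] → ·  [on edge]
    (0,4)@(1, 9): e=[4,36,0] → ·  [on edge]
  covered (3 px):
    · · · █ · ·
    · · █ · · ·
    · █ · · · ·
    · · · · · ·
    · · · · · ·
    · · · · · ·
    · · · · · ·
    · · · · · ·
    · · · · · ·
    · · · · · ·
    · · · · · ·
T4:
  2·area = 12  (B↔C swapped to make it positive)
  edge (4, 6)→(2, 2): d=(-2,-4) top-left  bias=+0
  edge (2, 2)→(6, 4): d=(4,2) right/bottom  bias=-1
  edge (6, 4)→(4, 6): d=(-2,2) right/bottom  bias=-1
    (4,0)@(9, 1): e=[30,-18,0] → ·  [on edge]
    (1,1)@(3, 3): e=[2,2,8] → █
    (2,1)@(5, 3): e=[10,-2,4] → ·
    (3,1)@(7, 3): e=[18,-6,0] → ·  [on edge]
    (1,2)@(3, 5): e=[-2,10,4] → ·
    (2,2)@(5, 5): e=[6,6,0] → ·  [on edge]
    (1,3)@(3, 7): e=[-6,18,0] → ·  [on edge]
    (0,4)@(1, 9): e=[-18,30,0] → ·  [on edge]
  covered (1 px):
    · · · · · ·
    · █ · · · ·
    · · · · · ·
    · · · · · ·
    · · · · · ·
    · · · · · ·
    · · · · · ·
    · · · · · ·
    · · · · · ·
    · · · · · ·
    · · · · · ·

Result: 15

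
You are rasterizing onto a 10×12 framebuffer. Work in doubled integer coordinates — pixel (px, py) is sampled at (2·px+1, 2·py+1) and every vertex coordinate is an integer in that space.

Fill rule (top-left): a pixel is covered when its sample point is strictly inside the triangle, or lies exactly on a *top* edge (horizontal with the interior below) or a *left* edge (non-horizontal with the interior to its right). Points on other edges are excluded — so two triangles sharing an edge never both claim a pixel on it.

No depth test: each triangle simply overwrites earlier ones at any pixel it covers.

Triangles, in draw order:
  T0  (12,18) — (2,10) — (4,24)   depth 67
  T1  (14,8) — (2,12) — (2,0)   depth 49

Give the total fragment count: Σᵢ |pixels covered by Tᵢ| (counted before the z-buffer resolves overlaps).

T0:
  2·area = 124  (B↔C swapped to make it positive)
  edge (12, 18)→(4, 24): d=(-8,6) right/bottom  bias=-1
  edge (4, 24)→(2, 10): d=(-2,-14) top-left  bias=+0
  edge (2, 10)→(12, 18): d=(10,8) right/bottom  bias=-1
    (0,1)@(1, 3): e=[186,0,-62] → ·  [on edge]
    (1,5)@(3, 11): e=[110,12,2] → █
    (2,5)@(5, 11): e=[98,40,-14] → ·
    (1,6)@(3, 13): e=[94,8,22] → █
    (2,6)@(5, 13): e=[82,36,6] → █
    (3,6)@(7, 13): e=[70,64,-10] → ·
    (1,7)@(3, 15): e=[78,4,42] → █
    (3,7)@(7, 15): e=[54,60,10] → █
    (4,7)@(9, 15): e=[42,88,-6] → ·
    (1,8)@(3, 17): e=[62,0,62] → █  [on edge]
    (4,8)@(9, 17): e=[26,84,14] → █
    (5,8)@(11, 17): e=[14,112,-2] → ·
  covered (16 px):
    · · · · · · · · · ·
    · · · · · · · · · ·
    · · · · · · · · · ·
    · · · · · · · · · ·
    · · · · · · · · · ·
    · █ · · · · · · · ·
    · █ █ · · · · · · ·
    · █ █ █ · · · · · ·
    · █ █ █ █ · · · · ·
    · · █ █ █ · · · · ·
    · · █ █ · · · · · ·
    · · █ · · · · · · ·
T1:
  2·area = 144
  edge (14, 8)→(2, 12): d=(-12,4) right/bottom  bias=-1
  edge (2, 12)→(2, 0): d=(0,-12) top-left  bias=+0
  edge (2, 0)→(14, 8): d=(12,8) right/bottom  bias=-1
    (1,0)@(3, 1): e=[128,12,4] → █
    (2,0)@(5, 1): e=[120,36,-12] → ·
    (1,1)@(3, 3): e=[104,12,28] → █
    (2,1)@(5, 3): e=[96,36,12] → █
    (3,1)@(7, 3): e=[88,60,-4] → ·
    (1,2)@(3, 5): e=[80,12,52] → █
    (3,2)@(7, 5): e=[64,60,20] → █
    (4,2)@(9, 5): e=[56,84,4] → █
    (5,2)@(11, 5): e=[48,108,-12] → ·
    (1,3)@(3, 7): e=[56,12,76] → █
    (5,3)@(11, 7): e=[24,108,12] → █
    (6,3)@(13, 7): e=[16,132,-4] → ·
    (8,3)@(17, 7): e=[0,180,-36] → ·  [on edge]
    (5,4)@(11, 9): e=[0,108,36] → ·  [on edge]
    (2,5)@(5, 11): e=[0,36,108] → ·  [on edge]
  covered (17 px):
    · █ · · · · · · · ·
    · █ █ · · · · · · ·
    · █ █ █ █ · · · · ·
    · █ █ █ █ █ · · · ·
    · █ █ █ █ · · · · ·
    · █ · · · · · · · ·
    · · · · · · · · · ·
    · · · · · · · · · ·
    · · · · · · · · · ·
    · · · · · · · · · ·
    · · · · · · · · · ·
    · · · · · · · · · ·

Final: 33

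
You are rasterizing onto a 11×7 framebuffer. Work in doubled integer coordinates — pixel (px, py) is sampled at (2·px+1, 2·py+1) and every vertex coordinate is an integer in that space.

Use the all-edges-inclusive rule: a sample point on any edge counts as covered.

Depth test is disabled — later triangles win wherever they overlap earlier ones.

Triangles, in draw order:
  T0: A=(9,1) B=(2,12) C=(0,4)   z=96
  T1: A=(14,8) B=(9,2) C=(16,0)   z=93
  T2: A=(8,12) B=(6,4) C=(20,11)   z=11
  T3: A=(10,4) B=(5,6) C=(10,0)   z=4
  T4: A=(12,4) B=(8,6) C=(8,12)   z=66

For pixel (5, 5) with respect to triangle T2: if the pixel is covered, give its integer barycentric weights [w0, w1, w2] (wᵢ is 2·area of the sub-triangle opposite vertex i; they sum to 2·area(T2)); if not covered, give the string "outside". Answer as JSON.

T0:
  2·area = 78
  edge (9, 1)→(2, 12): d=(-7,11) inclusive
  edge (2, 12)→(0, 4): d=(-2,-8) inclusive
  edge (0, 4)→(9, 1): d=(9,-3) inclusive
    (4,0)@(9, 1): e=[0,78,0] → #  [on edge]
    (5,0)@(11, 1): e=[-22,94,6] → ·
    (1,1)@(3, 3): e=[52,26,0] → #  [on edge]
    (2,1)@(5, 3): e=[30,42,6] → #
    (3,1)@(7, 3): e=[8,58,12] → #
    (4,1)@(9, 3): e=[-14,74,18] → ·
    (0,2)@(1, 5): e=[60,6,12] → #
    (3,2)@(7, 5): e=[-6,54,30] → ·
    (0,3)@(1, 7): e=[46,2,30] → #
    (3,3)@(7, 7): e=[-20,50,48] → ·
    (0,4)@(1, 9): e=[32,-2,48] → ·
    (1,4)@(3, 9): e=[10,14,54] → #
  covered (11 px):
    · · · · # · · · · · ·
    · # # # · · · · · · ·
    # # # · · · · · · · ·
    # # # · · · · · · · ·
    · # · · · · · · · · ·
    · · · · · · · · · · ·
    · · · · · · · · · · ·
T1:
  2·area = 52
  edge (14, 8)→(9, 2): d=(-5,-6) inclusive
  edge (9, 2)→(16, 0): d=(7,-2) inclusive
  edge (16, 0)→(14, 8): d=(-2,8) inclusive
    (6,0)@(13, 1): e=[29,1,22] → #
    (7,0)@(15, 1): e=[41,5,6] → #
    (8,0)@(17, 1): e=[53,9,-10] → ·
    (5,1)@(11, 3): e=[7,11,34] → #
    (8,1)@(17, 3): e=[43,23,-14] → ·
    (5,2)@(11, 5): e=[-3,25,30] → ·
    (6,2)@(13, 5): e=[9,29,14] → #
    (7,2)@(15, 5): e=[21,33,-2] → ·
    (6,3)@(13, 7): e=[-1,43,10] → ·
  covered (6 px):
    · · · · · · # # · · ·
    · · · · · # # # · · ·
    · · · · · · # · · · ·
    · · · · · · · · · · ·
    · · · · · · · · · · ·
    · · · · · · · · · · ·
    · · · · · · · · · · ·
T2:
  2·area = 98
  edge (8, 12)→(6, 4): d=(-2,-8) inclusive
  edge (6, 4)→(20, 11): d=(14,7) inclusive
  edge (20, 11)→(8, 12): d=(-12,1) inclusive
    (3,2)@(7, 5): e=[6,7,85] → #
    (4,2)@(9, 5): e=[22,-7,83] → ·
    (3,3)@(7, 7): e=[2,35,61] → #
    (4,3)@(9, 7): e=[18,21,59] → #
    (5,3)@(11, 7): e=[34,7,57] → #
    (6,3)@(13, 7): e=[50,-7,55] → ·
    (3,4)@(7, 9): e=[-2,63,37] → ·
    (4,4)@(9, 9): e=[14,49,35] → #
    (6,4)@(13, 9): e=[46,21,31] → #
    (7,4)@(15, 9): e=[62,7,29] → #
    (8,4)@(17, 9): e=[78,-7,27] → ·
    (4,5)@(9, 11): e=[10,77,11] → #
  covered (14 px):
    · · · · · · · · · · ·
    · · · · · · · · · · ·
    · · · # · · · · · · ·
    · · · # # # · · · · ·
    · · · · # # # # · · ·
    · · · · # # # # # # ·
    · · · · · · · · · · ·
T3:
  2·area = 20
  edge (10, 4)→(5, 6): d=(-5,2) inclusive
  edge (5, 6)→(10, 0): d=(5,-6) inclusive
  edge (10, 0)→(10, 4): d=(0,4) inclusive
    (4,1)@(9, 3): e=[7,9,4] → #
    (5,1)@(11, 3): e=[3,21,-4] → ·
    (3,2)@(7, 5): e=[1,7,12] → #
    (4,2)@(9, 5): e=[-3,19,4] → ·
    (3,3)@(7, 7): e=[-9,17,12] → ·
  covered (2 px):
    · · · · · · · · · · ·
    · · · · # · · · · · ·
    · · · # · · · · · · ·
    · · · · · · · · · · ·
    · · · · · · · · · · ·
    · · · · · · · · · · ·
    · · · · · · · · · · ·
T4:
  2·area = 24  (B↔C swapped to make it positive)
  edge (12, 4)→(8, 12): d=(-4,8) inclusive
  edge (8, 12)→(8, 6): d=(0,-6) inclusive
  edge (8, 6)→(12, 4): d=(4,-2) inclusive
    (5,2)@(11, 5): e=[4,18,2] → #
    (6,2)@(13, 5): e=[-12,30,6] → ·
    (4,3)@(9, 7): e=[12,6,6] → #
    (5,3)@(11, 7): e=[-4,18,10] → ·
    (4,4)@(9, 9): e=[4,6,14] → #
    (5,4)@(11, 9): e=[-12,18,18] → ·
    (4,5)@(9, 11): e=[-4,6,22] → ·
  covered (3 px):
    · · · · · · · · · · ·
    · · · · · · · · · · ·
    · · · · · # · · · · ·
    · · · · # · · · · · ·
    · · · · # · · · · · ·
    · · · · · · · · · · ·
    · · · · · · · · · · ·

Result: [63,9,26]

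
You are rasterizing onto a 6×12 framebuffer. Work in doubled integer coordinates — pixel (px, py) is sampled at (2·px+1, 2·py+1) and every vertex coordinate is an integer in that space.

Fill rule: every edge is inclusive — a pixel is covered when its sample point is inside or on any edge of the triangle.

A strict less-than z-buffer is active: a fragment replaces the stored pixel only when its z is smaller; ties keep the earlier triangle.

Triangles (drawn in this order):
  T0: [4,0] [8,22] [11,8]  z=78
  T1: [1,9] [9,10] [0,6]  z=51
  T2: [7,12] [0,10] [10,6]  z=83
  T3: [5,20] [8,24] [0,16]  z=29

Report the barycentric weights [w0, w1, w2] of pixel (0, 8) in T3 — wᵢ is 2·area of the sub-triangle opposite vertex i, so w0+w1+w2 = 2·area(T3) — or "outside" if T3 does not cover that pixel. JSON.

T0:
  2·area = 122  (B↔C swapped to make it positive)
  edge (4, 0)→(11, 8): d=(7,8) inclusive
  edge (11, 8)→(8, 22): d=(-3,14) inclusive
  edge (8, 22)→(4, 0): d=(-4,-22) inclusive
    (2,1)@(5, 3): e=[13,99,10] → #
    (3,1)@(7, 3): e=[-3,71,54] → ·
    (2,2)@(5, 5): e=[27,93,2] → #
    (3,2)@(7, 5): e=[11,65,46] → #
    (4,2)@(9, 5): e=[-5,37,90] → ·
    (2,3)@(5, 7): e=[41,87,-6] → ·
    (3,3)@(7, 7): e=[25,59,38] → #
    (4,3)@(9, 7): e=[9,31,82] → #
    (5,3)@(11, 7): e=[-7,3,126] → ·
    (3,4)@(7, 9): e=[39,53,30] → #
    (5,4)@(11, 9): e=[7,-3,118] → ·
    (3,5)@(7, 11): e=[53,47,22] → #
  covered (14 px):
    · · · · · ·
    · · # · · ·
    · · # # · ·
    · · · # # ·
    · · · # # ·
    · · · # # ·
    · · · # # ·
    · · · # # ·
    · · · · # ·
    · · · · · ·
    · · · · · ·
    · · · · · ·
T1:
  2·area = 23  (B↔C swapped to make it positive)
  edge (1, 9)→(0, 6): d=(-1,-3) inclusive
  edge (0, 6)→(9, 10): d=(9,4) inclusive
  edge (9, 10)→(1, 9): d=(-8,-1) inclusive
    (0,3)@(1, 7): e=[2,5,16] → #
    (1,3)@(3, 7): e=[8,-3,18] → ·
    (0,4)@(1, 9): e=[0,23,0] → #  [on edge]
    (1,4)@(3, 9): e=[6,15,2] → #
    (2,4)@(5, 9): e=[12,7,4] → #
    (3,4)@(7, 9): e=[18,-1,6] → ·
    (0,5)@(1, 11): e=[-2,41,-16] → ·
    (1,5)@(3, 11): e=[4,33,-14] → ·
    (2,5)@(5, 11): e=[10,25,-12] → ·
    (1,7)@(3, 15): e=[0,69,-46] → ·  [on edge]
    (2,10)@(5, 21): e=[0,115,-92] → ·  [on edge]
  covered (4 px):
    · · · · · ·
    · · · · · ·
    · · · · · ·
    # · · · · ·
    # # # · · ·
    · · · · · ·
    · · · · · ·
    · · · · · ·
    · · · · · ·
    · · · · · ·
    · · · · · ·
    · · · · · ·
T2:
  2·area = 48
  edge (7, 12)→(0, 10): d=(-7,-2) inclusive
  edge (0, 10)→(10, 6): d=(10,-4) inclusive
  edge (10, 6)→(7, 12): d=(-3,6) inclusive
    (4,3)@(9, 7): e=[39,6,3] → #
    (5,3)@(11, 7): e=[43,14,-9] → ·
    (1,4)@(3, 9): e=[13,2,33] → #
    (2,4)@(5, 9): e=[17,10,21] → #
    (3,4)@(7, 9): e=[21,18,9] → #
    (4,4)@(9, 9): e=[25,26,-3] → ·
    (1,5)@(3, 11): e=[-1,22,27] → ·
    (2,5)@(5, 11): e=[3,30,15] → #
    (4,5)@(9, 11): e=[11,46,-9] → ·
    (2,6)@(5, 13): e=[-11,50,9] → ·
    (3,6)@(7, 13): e=[-7,58,-3] → ·
  covered (6 px):
    · · · · · ·
    · · · · · ·
    · · · · · ·
    · · · · # ·
    · # # # · ·
    · · # # · ·
    · · · · · ·
    · · · · · ·
    · · · · · ·
    · · · · · ·
    · · · · · ·
    · · · · · ·
T3:
  2·area = 8
  edge (5, 20)→(8, 24): d=(3,4) inclusive
  edge (8, 24)→(0, 16): d=(-8,-8) inclusive
  edge (0, 16)→(5, 20): d=(5,4) inclusive
    (0,8)@(1, 17): e=[7,0,1] → #  [on edge]
    (1,8)@(3, 17): e=[-1,16,-7] → ·
    (0,9)@(1, 19): e=[13,-16,11] → ·
    (1,9)@(3, 19): e=[5,0,3] → #  [on edge]
    (2,9)@(5, 19): e=[-3,16,-5] → ·
    (1,10)@(3, 21): e=[11,-16,13] → ·
    (2,10)@(5, 21): e=[3,0,5] → #  [on edge]
    (3,10)@(7, 21): e=[-5,16,-3] → ·
    (2,11)@(5, 23): e=[9,-16,15] → ·
    (3,11)@(7, 23): e=[1,0,7] → #  [on edge]
    (4,11)@(9, 23): e=[-7,16,-1] → ·
  covered (4 px):
    · · · · · ·
    · · · · · ·
    · · · · · ·
    · · · · · ·
    · · · · · ·
    · · · · · ·
    · · · · · ·
    · · · · · ·
    # · · · · ·
    · # · · · ·
    · · # · · ·
    · · · # · ·

Result: [0,1,7]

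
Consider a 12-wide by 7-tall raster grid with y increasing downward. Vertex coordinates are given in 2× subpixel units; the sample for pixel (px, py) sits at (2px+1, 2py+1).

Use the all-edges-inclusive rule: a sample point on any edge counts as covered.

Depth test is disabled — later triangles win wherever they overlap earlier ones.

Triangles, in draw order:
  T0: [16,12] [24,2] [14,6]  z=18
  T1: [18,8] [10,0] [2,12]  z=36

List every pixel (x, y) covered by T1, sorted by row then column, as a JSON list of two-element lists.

T0:
  2·area = 68  (B↔C swapped to make it positive)
  edge (16, 12)→(14, 6): d=(-2,-6) inclusive
  edge (14, 6)→(24, 2): d=(10,-4) inclusive
  edge (24, 2)→(16, 12): d=(-8,10) inclusive
    (6,1)@(13, 3): e=[0,-34,102] → ·  [on edge]
    (11,1)@(23, 3): e=[60,6,2] → #
    (8,2)@(17, 5): e=[20,2,46] → #
    (9,2)@(19, 5): e=[32,10,26] → #
    (10,2)@(21, 5): e=[44,18,6] → #
    (11,2)@(23, 5): e=[56,26,-14] → ·
    (7,3)@(15, 7): e=[4,14,50] → #
    (10,3)@(21, 7): e=[40,38,-10] → ·
    (7,4)@(15, 9): e=[0,34,34] → #  [on edge]
    (9,4)@(19, 9): e=[24,50,-6] → ·
    (7,5)@(15, 11): e=[-4,54,18] → ·
    (8,5)@(17, 11): e=[8,62,-2] → ·
  covered (9 px):
    · · · · · · · · · · · ·
    · · · · · · · · · · · #
    · · · · · · · · # # # ·
    · · · · · · · # # # · ·
    · · · · · · · # # · · ·
    · · · · · · · · · · · ·
    · · · · · · · · · · · ·
T1:
  2·area = 160  (B↔C swapped to make it positive)
  edge (18, 8)→(2, 12): d=(-16,4) inclusive
  edge (2, 12)→(10, 0): d=(8,-12) inclusive
  edge (10, 0)→(18, 8): d=(8,8) inclusive
    (5,0)@(11, 1): e=[140,20,0] → #  [on edge]
    (6,0)@(13, 1): e=[132,44,-16] → ·
    (4,1)@(9, 3): e=[116,12,32] → #
    (6,1)@(13, 3): e=[100,60,0] → #  [on edge]
    (7,1)@(15, 3): e=[92,84,-16] → ·
    (3,2)@(7, 5): e=[92,4,64] → #
    (7,2)@(15, 5): e=[60,100,0] → #  [on edge]
    (8,2)@(17, 5): e=[52,124,-16] → ·
    (3,3)@(7, 7): e=[60,20,80] → #
    (8,3)@(17, 7): e=[20,140,0] → #  [on edge]
    (9,3)@(19, 7): e=[12,164,-16] → ·
    (2,4)@(5, 9): e=[36,12,112] → #
    (9,4)@(19, 9): e=[-20,180,0] → ·  [on edge]
    (10,5)@(21, 11): e=[-60,220,0] → ·  [on edge]
    (11,6)@(23, 13): e=[-100,260,0] → ·  [on edge]
  covered (22 px):
    · · · · · # · · · · · ·
    · · · · # # # · · · · ·
    · · · # # # # # · · · ·
    · · · # # # # # # · · ·
    · · # # # # # · · · · ·
    · # # · · · · · · · · ·
    · · · · · · · · · · · ·

Result: [[5,0],[4,1],[5,1],[6,1],[3,2],[4,2],[5,2],[6,2],[7,2],[3,3],[4,3],[5,3],[6,3],[7,3],[8,3],[2,4],[3,4],[4,4],[5,4],[6,4],[1,5],[2,5]]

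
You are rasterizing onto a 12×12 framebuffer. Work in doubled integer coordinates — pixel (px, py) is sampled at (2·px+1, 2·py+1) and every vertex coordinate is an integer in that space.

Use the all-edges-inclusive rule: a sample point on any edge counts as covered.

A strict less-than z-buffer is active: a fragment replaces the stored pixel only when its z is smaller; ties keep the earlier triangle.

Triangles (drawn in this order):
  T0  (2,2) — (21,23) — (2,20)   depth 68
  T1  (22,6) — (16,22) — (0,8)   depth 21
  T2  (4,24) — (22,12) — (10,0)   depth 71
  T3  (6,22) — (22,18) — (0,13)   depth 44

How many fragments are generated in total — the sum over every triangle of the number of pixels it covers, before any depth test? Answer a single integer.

T0:
  2·area = 342
  edge (2, 2)→(21, 23): d=(19,21) inclusive
  edge (21, 23)→(2, 20): d=(-19,-3) inclusive
  edge (2, 20)→(2, 2): d=(0,-18) inclusive
    (1,2)@(3, 5): e=[36,288,18] → X
    (2,2)@(5, 5): e=[-6,294,54] → .
    (1,3)@(3, 7): e=[74,250,18] → X
    (2,3)@(5, 7): e=[32,256,54] → X
    (3,3)@(7, 7): e=[-10,262,90] → .
    (1,4)@(3, 9): e=[112,212,18] → X
    (3,4)@(7, 9): e=[28,224,90] → X
    (4,4)@(9, 9): e=[-14,230,126] → .
    (1,5)@(3, 11): e=[150,174,18] → X
    (4,5)@(9, 11): e=[24,192,126] → X
    (5,5)@(11, 11): e=[-18,198,162] → .
    (1,6)@(3, 13): e=[188,136,18] → X
    (10,11)@(21, 23): e=[0,0,342] → X  [on edge]
  covered (43 px):
    . . . . . . . . . . . .
    . . . . . . . . . . . .
    . X . . . . . . . . . .
    . X X . . . . . . . . .
    . X X X . . . . . . . .
    . X X X X . . . . . . .
    . X X X X X . . . . . .
    . X X X X X X . . . . .
    . X X X X X X X . . . .
    . X X X X X X X X . . .
    . . . . X X X X X X . .
    . . . . . . . . . . X .
T1:
  2·area = 340
  edge (22, 6)→(16, 22): d=(-6,16) inclusive
  edge (16, 22)→(0, 8): d=(-16,-14) inclusive
  edge (0, 8)→(22, 6): d=(22,-2) inclusive
    (5,3)@(11, 7): e=[170,170,0] → X  [on edge]
    (6,3)@(13, 7): e=[138,198,4] → X
    (7,3)@(15, 7): e=[106,226,8] → X
    (8,3)@(17, 7): e=[74,254,12] → X
    (9,3)@(19, 7): e=[42,282,16] → X
    (10,3)@(21, 7): e=[10,310,20] → X
    (11,3)@(23, 7): e=[-22,338,24] → .
    (1,4)@(3, 9): e=[286,26,28] → X
    (2,4)@(5, 9): e=[254,54,32] → X
    (3,4)@(7, 9): e=[222,82,36] → X
    (4,4)@(9, 9): e=[190,110,40] → X
    (10,4)@(21, 9): e=[-2,278,64] → .
  covered (43 px):
    . . . . . . . . . . . .
    . . . . . . . . . . . .
    . . . . . . . . . . . .
    . . . . . X X X X X X .
    . X X X X X X X X X . .
    . . X X X X X X X X . .
    . . . X X X X X X X . .
    . . . . X X X X X . . .
    . . . . . X X X X . . .
    . . . . . . X X X . . .
    . . . . . . . X . . . .
    . . . . . . . . . . . .
T2:
  2·area = 360  (B↔C swapped to make it positive)
  edge (4, 24)→(10, 0): d=(6,-24) inclusive
  edge (10, 0)→(22, 12): d=(12,12) inclusive
  edge (22, 12)→(4, 24): d=(-18,12) inclusive
    (5,0)@(11, 1): e=[30,0,330] → X  [on edge]
    (6,0)@(13, 1): e=[78,-24,306] → .
    (5,1)@(11, 3): e=[42,24,294] → X
    (6,1)@(13, 3): e=[90,0,270] → X  [on edge]
    (7,1)@(15, 3): e=[138,-24,246] → .
    (4,2)@(9, 5): e=[6,72,282] → X
    (7,2)@(15, 5): e=[150,0,210] → X  [on edge]
    (8,2)@(17, 5): e=[198,-24,186] → .
    (4,3)@(9, 7): e=[18,96,246] → X
    (8,3)@(17, 7): e=[210,0,150] → X  [on edge]
    (9,3)@(19, 7): e=[258,-24,126] → .
    (4,4)@(9, 9): e=[30,120,210] → X
    (9,4)@(19, 9): e=[270,0,90] → X  [on edge]
    (10,5)@(21, 11): e=[330,0,30] → X  [on edge]
    (11,6)@(23, 13): e=[390,0,-30] → .  [on edge]
  covered (48 px):
    . . . . . X . . . . . .
    . . . . . X X . . . . .
    . . . . X X X X . . . .
    . . . . X X X X X . . .
    . . . . X X X X X X . .
    . . . . X X X X X X X .
    . . . X X X X X X X . .
    . . . X X X X X X . . .
    . . . X X X X . . . . .
    . . . X X X . . . . . .
    . . X X . . . . . . . .
    . . X . . . . . . . . .
T3:
  2·area = 168  (B↔C swapped to make it positive)
  edge (6, 22)→(0, 13): d=(-6,-9) inclusive
  edge (0, 13)→(22, 18): d=(22,5) inclusive
  edge (22, 18)→(6, 22): d=(-16,4) inclusive
    (1,7)@(3, 15): e=[15,29,124] → X
    (2,7)@(5, 15): e=[33,19,116] → X
    (3,7)@(7, 15): e=[51,9,108] → X
    (4,7)@(9, 15): e=[69,-1,100] → .
    (1,8)@(3, 17): e=[3,73,92] → X
    (4,8)@(9, 17): e=[57,43,68] → X
    (5,8)@(11, 17): e=[75,33,60] → X
    (6,8)@(13, 17): e=[93,23,52] → X
    (7,8)@(15, 17): e=[111,13,44] → X
    (8,8)@(17, 17): e=[129,3,36] → X
    (9,8)@(19, 17): e=[147,-7,28] → .
    (1,9)@(3, 19): e=[-9,117,60] → .
  covered (20 px):
    . . . . . . . . . . . .
    . . . . . . . . . . . .
    . . . . . . . . . . . .
    . . . . . . . . . . . .
    . . . . . . . . . . . .
    . . . . . . . . . . . .
    . . . . . . . . . . . .
    . X X X . . . . . . . .
    . X X X X X X X X . . .
    . . X X X X X X X . . .
    . . . X X . . . . . . .
    . . . . . . . . . . . .

Result: 154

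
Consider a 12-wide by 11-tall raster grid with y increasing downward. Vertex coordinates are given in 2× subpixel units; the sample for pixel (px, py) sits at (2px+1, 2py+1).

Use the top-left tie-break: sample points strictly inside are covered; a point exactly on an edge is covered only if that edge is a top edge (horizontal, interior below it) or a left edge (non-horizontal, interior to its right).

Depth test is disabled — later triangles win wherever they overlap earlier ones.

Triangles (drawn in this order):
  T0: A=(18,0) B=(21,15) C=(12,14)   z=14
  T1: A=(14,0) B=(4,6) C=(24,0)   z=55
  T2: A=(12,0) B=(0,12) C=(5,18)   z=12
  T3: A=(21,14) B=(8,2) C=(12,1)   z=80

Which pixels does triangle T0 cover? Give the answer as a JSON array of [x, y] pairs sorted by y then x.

T0:
  2·area = 132
  edge (18, 0)→(21, 15): d=(3,15) right/bottom  bias=-1
  edge (21, 15)→(12, 14): d=(-9,-1) top-left  bias=+0
  edge (12, 14)→(18, 0): d=(6,-14) top-left  bias=+0
    (8,1)@(17, 3): e=[24,104,4] → X
    (9,1)@(19, 3): e=[-6,106,32] → .
    (8,2)@(17, 5): e=[30,86,16] → X
    (9,2)@(19, 5): e=[0,88,44] → .  [on edge]
    (7,3)@(15, 7): e=[66,66,0] → X  [on edge]
    (9,3)@(19, 7): e=[6,70,56] → X
    (10,3)@(21, 7): e=[-24,72,84] → .
    (7,4)@(15, 9): e=[72,48,12] → X
    (10,4)@(21, 9): e=[-18,54,96] → .
    (7,5)@(15, 11): e=[78,30,24] → X
    (10,5)@(21, 11): e=[-12,36,108] → .
    (1,6)@(3, 13): e=[264,0,-132] → .  [on edge]
    (10,7)@(21, 15): e=[0,0,132] → .  [on edge]
    (4,10)@(9, 21): e=[198,-66,0] → .  [on edge]
  covered (15 px):
    . . . . . . . . . . . .
    . . . . . . . . X . . .
    . . . . . . . . X . . .
    . . . . . . . X X X . .
    . . . . . . . X X X . .
    . . . . . . . X X X . .
    . . . . . . X X X X . .
    . . . . . . . . . . . .
    . . . . . . . . . . . .
    . . . . . . . . . . . .
    . . . . . . . . . . . .
T1:
  2·area = 60  (B↔C swapped to make it positive)
  edge (14, 0)→(24, 0): d=(10,0) top-left  bias=+0
  edge (24, 0)→(4, 6): d=(-20,6) right/bottom  bias=-1
  edge (4, 6)→(14, 0): d=(10,-6) top-left  bias=+0
    (6,0)@(13, 1): e=[10,46,4] → X
    (7,0)@(15, 1): e=[10,34,16] → X
    (8,0)@(17, 1): e=[10,22,28] → X
    (9,0)@(19, 1): e=[10,10,40] → X
    (10,0)@(21, 1): e=[10,-2,52] → .
    (4,1)@(9, 3): e=[30,30,0] → X  [on edge]
    (5,1)@(11, 3): e=[30,18,12] → X
    (7,1)@(15, 3): e=[30,-6,36] → .
    (8,1)@(17, 3): e=[30,-18,48] → .
    (9,1)@(19, 3): e=[30,-30,60] → .
    (3,2)@(7, 5): e=[50,2,8] → X
    (4,2)@(9, 5): e=[50,-10,20] → .
  covered (8 px):
    . . . . . . X X X X . .
    . . . . X X X . . . . .
    . . . X . . . . . . . .
    . . . . . . . . . . . .
    . . . . . . . . . . . .
    . . . . . . . . . . . .
    . . . . . . . . . . . .
    . . . . . . . . . . . .
    . . . . . . . . . . . .
    . . . . . . . . . . . .
    . . . . . . . . . . . .
T2:
  2·area = 132  (B↔C swapped to make it positive)
  edge (12, 0)→(5, 18): d=(-7,18) right/bottom  bias=-1
  edge (5, 18)→(0, 12): d=(-5,-6) top-left  bias=+0
  edge (0, 12)→(12, 0): d=(12,-12) top-left  bias=+0
    (5,0)@(11, 1): e=[11,121,0] → X  [on edge]
    (6,0)@(13, 1): e=[-25,133,24] → .
    (4,1)@(9, 3): e=[33,99,0] → X  [on edge]
    (5,1)@(11, 3): e=[-3,111,24] → .
    (3,2)@(7, 5): e=[55,77,0] → X  [on edge]
    (5,2)@(11, 5): e=[-17,101,48] → .
    (2,3)@(5, 7): e=[77,55,0] → X  [on edge]
    (5,3)@(11, 7): e=[-31,91,72] → .
    (1,4)@(3, 9): e=[99,33,0] → X  [on edge]
    (4,4)@(9, 9): e=[-9,69,72] → .
    (0,5)@(1, 11): e=[121,11,0] → X  [on edge]
    (4,5)@(9, 11): e=[-23,59,96] → .
  covered (20 px):
    . . . . . X . . . . . .
    . . . . X . . . . . . .
    . . . X X . . . . . . .
    . . X X X . . . . . . .
    . X X X . . . . . . . .
    X X X X . . . . . . . .
    X X X . . . . . . . . .
    . X X . . . . . . . . .
    . . X . . . . . . . . .
    . . . . . . . . . . . .
    . . . . . . . . . . . .
T3:
  2·area = 61
  edge (21, 14)→(8, 2): d=(-13,-12) top-left  bias=+0
  edge (8, 2)→(12, 1): d=(4,-1) top-left  bias=+0
  edge (12, 1)→(21, 14): d=(9,13) right/bottom  bias=-1
    (5,1)@(11, 3): e=[23,7,31] → X
    (6,1)@(13, 3): e=[47,9,5] → X
    (7,1)@(15, 3): e=[71,11,-21] → .
    (5,2)@(11, 5): e=[-3,15,49] → .
    (6,2)@(13, 5): e=[21,17,23] → X
    (7,2)@(15, 5): e=[45,19,-3] → .
    (6,3)@(13, 7): e=[-5,25,41] → .
    (7,3)@(15, 7): e=[19,27,15] → X
    (8,3)@(17, 7): e=[43,29,-11] → .
    (7,4)@(15, 9): e=[-7,35,33] → .
    (8,4)@(17, 9): e=[17,37,7] → X
    (9,4)@(19, 9): e=[41,39,-19] → .
  covered (5 px):
    . . . . . . . . . . . .
    . . . . . X X . . . . .
    . . . . . . X . . . . .
    . . . . . . . X . . . .
    . . . . . . . . X . . .
    . . . . . . . . . . . .
    . . . . . . . . . . . .
    . . . . . . . . . . . .
    . . . . . . . . . . . .
    . . . . . . . . . . . .
    . . . . . . . . . . . .

Final: [[8,1],[8,2],[7,3],[8,3],[9,3],[7,4],[8,4],[9,4],[7,5],[8,5],[9,5],[6,6],[7,6],[8,6],[9,6]]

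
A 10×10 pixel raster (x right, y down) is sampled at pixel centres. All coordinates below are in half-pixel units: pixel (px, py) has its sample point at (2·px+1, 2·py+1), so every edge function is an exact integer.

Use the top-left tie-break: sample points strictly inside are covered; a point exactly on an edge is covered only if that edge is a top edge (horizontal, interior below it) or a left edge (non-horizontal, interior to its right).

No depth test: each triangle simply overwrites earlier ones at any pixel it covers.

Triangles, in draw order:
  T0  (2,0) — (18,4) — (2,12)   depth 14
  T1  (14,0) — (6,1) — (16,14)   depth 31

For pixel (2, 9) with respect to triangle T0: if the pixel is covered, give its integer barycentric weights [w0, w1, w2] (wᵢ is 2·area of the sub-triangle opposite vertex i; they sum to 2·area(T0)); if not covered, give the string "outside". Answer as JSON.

T0:
  2·area = 192
  edge (2, 0)→(18, 4): d=(16,4) right/bottom  bias=-1
  edge (18, 4)→(2, 12): d=(-16,8) right/bottom  bias=-1
  edge (2, 12)→(2, 0): d=(0,-12) top-left  bias=+0
    (1,0)@(3, 1): e=[12,168,12] → #
    (2,0)@(5, 1): e=[4,152,36] → #
    (3,0)@(7, 1): e=[-4,136,60] → ·
    (1,1)@(3, 3): e=[44,136,12] → #
    (3,1)@(7, 3): e=[28,104,60] → #
    (4,1)@(9, 3): e=[20,88,84] → #
    (5,1)@(11, 3): e=[12,72,108] → #
    (6,1)@(13, 3): e=[4,56,132] → #
    (7,1)@(15, 3): e=[-4,40,156] → ·
    (1,2)@(3, 5): e=[76,104,12] → #
    (7,2)@(15, 5): e=[28,8,156] → #
    (8,2)@(17, 5): e=[20,-8,180] → ·
  covered (24 px):
    · # # · · · · · · ·
    · # # # # # # · · ·
    · # # # # # # # · ·
    · # # # # # · · · ·
    · # # # · · · · · ·
    · # · · · · · · · ·
    · · · · · · · · · ·
    · · · · · · · · · ·
    · · · · · · · · · ·
    · · · · · · · · · ·
T1:
  2·area = 114  (B↔C swapped to make it positive)
  edge (14, 0)→(16, 14): d=(2,14) right/bottom  bias=-1
  edge (16, 14)→(6, 1): d=(-10,-13) top-left  bias=+0
  edge (6, 1)→(14, 0): d=(8,-1) top-left  bias=+0
    (3,0)@(7, 1): e=[100,13,1] → #
    (4,0)@(9, 1): e=[72,39,3] → #
    (5,0)@(11, 1): e=[44,65,5] → #
    (6,0)@(13, 1): e=[16,91,7] → #
    (7,0)@(15, 1): e=[-12,117,9] → ·
    (3,1)@(7, 3): e=[104,-7,17] → ·
    (4,1)@(9, 3): e=[76,19,19] → #
    (7,1)@(15, 3): e=[-8,97,25] → ·
    (4,2)@(9, 5): e=[80,-1,35] → ·
    (5,2)@(11, 5): e=[52,25,37] → #
    (7,2)@(15, 5): e=[-4,77,41] → ·
    (5,3)@(11, 7): e=[56,5,53] → #
    (7,3)@(15, 7): e=[0,57,57] → ·  [on edge]
  covered (14 px):
    · · · # # # # · · ·
    · · · · # # # · · ·
    · · · · · # # · · ·
    · · · · · # # · · ·
    · · · · · · # # · ·
    · · · · · · · # · ·
    · · · · · · · · · ·
    · · · · · · · · · ·
    · · · · · · · · · ·
    · · · · · · · · · ·

Result: "outside"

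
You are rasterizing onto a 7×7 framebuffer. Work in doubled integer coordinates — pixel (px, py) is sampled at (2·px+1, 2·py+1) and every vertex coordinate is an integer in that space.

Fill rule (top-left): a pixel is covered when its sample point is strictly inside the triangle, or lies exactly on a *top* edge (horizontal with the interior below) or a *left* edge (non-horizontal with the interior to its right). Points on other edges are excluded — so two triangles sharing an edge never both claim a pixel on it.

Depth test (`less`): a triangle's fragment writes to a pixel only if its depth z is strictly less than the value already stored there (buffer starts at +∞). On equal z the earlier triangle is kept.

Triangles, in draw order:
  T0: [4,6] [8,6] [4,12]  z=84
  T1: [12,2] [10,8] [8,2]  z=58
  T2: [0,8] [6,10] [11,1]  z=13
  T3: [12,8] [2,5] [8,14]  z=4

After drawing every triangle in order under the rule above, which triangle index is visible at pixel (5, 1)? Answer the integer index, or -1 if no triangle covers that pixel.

T0:
  2·area = 24
  edge (4, 6)→(8, 6): d=(4,0) top-left  bias=+0
  edge (8, 6)→(4, 12): d=(-4,6) right/bottom  bias=-1
  edge (4, 12)→(4, 6): d=(0,-6) top-left  bias=+0
    (2,3)@(5, 7): e=[4,14,6] → █
    (3,3)@(7, 7): e=[4,2,18] → █
    (4,3)@(9, 7): e=[4,-10,30] → ·
    (2,4)@(5, 9): e=[12,6,6] → █
    (3,4)@(7, 9): e=[12,-6,18] → ·
    (2,5)@(5, 11): e=[20,-2,6] → ·
  covered (3 px):
    · · · · · · ·
    · · · · · · ·
    · · · · · · ·
    · · █ █ · · ·
    · · █ · · · ·
    · · · · · · ·
    · · · · · · ·
T1:
  2·area = 24
  edge (12, 2)→(10, 8): d=(-2,6) right/bottom  bias=-1
  edge (10, 8)→(8, 2): d=(-2,-6) top-left  bias=+0
  edge (8, 2)→(12, 2): d=(4,0) top-left  bias=+0
    (4,1)@(9, 3): e=[16,4,4] → █
    (5,1)@(11, 3): e=[4,16,4] → █
    (6,1)@(13, 3): e=[-8,28,4] → ·
    (4,2)@(9, 5): e=[12,0,12] → █  [on edge]
    (5,2)@(11, 5): e=[0,12,12] → ·  [on edge]
    (4,3)@(9, 7): e=[8,-4,20] → ·
    (4,5)@(9, 11): e=[0,-12,36] → ·  [on edge]
    (5,5)@(11, 11): e=[-12,0,36] → ·  [on edge]
  covered (3 px):
    · · · · · · ·
    · · · · █ █ ·
    · · · · █ · ·
    · · · · · · ·
    · · · · · · ·
    · · · · · · ·
    · · · · · · ·
T2:
  2·area = 64  (B↔C swapped to make it positive)
  edge (0, 8)→(11, 1): d=(11,-7) top-left  bias=+0
  edge (11, 1)→(6, 10): d=(-5,9) right/bottom  bias=-1
  edge (6, 10)→(0, 8): d=(-6,-2) top-left  bias=+0
    (5,0)@(11, 1): e=[0,0,64] → ·  [on edge]
    (4,1)@(9, 3): e=[8,8,48] → █
    (5,1)@(11, 3): e=[22,-10,52] → ·
    (2,2)@(5, 5): e=[2,34,28] → █
    (3,2)@(7, 5): e=[16,16,32] → █
    (4,2)@(9, 5): e=[30,-2,36] → ·
    (1,3)@(3, 7): e=[10,42,12] → █
    (4,3)@(9, 7): e=[52,-12,24] → ·
    (1,4)@(3, 9): e=[32,32,0] → █  [on edge]
    (3,4)@(7, 9): e=[60,-4,8] → ·
    (1,5)@(3, 11): e=[54,22,-12] → ·
    (2,5)@(5, 11): e=[68,4,-8] → ·
    (4,5)@(9, 11): e=[96,-32,0] → ·  [on edge]
  covered (8 px):
    · · · · · · ·
    · · · · █ · ·
    · · █ █ · · ·
    · █ █ █ · · ·
    · █ █ · · · ·
    · · · · · · ·
    · · · · · · ·
T3:
  2·area = 72  (B↔C swapped to make it positive)
  edge (12, 8)→(8, 14): d=(-4,6) right/bottom  bias=-1
  edge (8, 14)→(2, 5): d=(-6,-9) top-left  bias=+0
  edge (2, 5)→(12, 8): d=(10,3) right/bottom  bias=-1
    (2,3)@(5, 7): e=[46,15,11] → █
    (3,3)@(7, 7): e=[34,33,5] → █
    (4,3)@(9, 7): e=[22,51,-1] → ·
    (2,4)@(5, 9): e=[38,3,31] → █
    (4,4)@(9, 9): e=[14,39,19] → █
    (5,4)@(11, 9): e=[2,57,13] → █
    (6,4)@(13, 9): e=[-10,75,7] → ·
    (2,5)@(5, 11): e=[30,-9,51] → ·
    (3,5)@(7, 11): e=[18,9,45] → █
    (5,5)@(11, 11): e=[-6,45,33] → ·
    (3,6)@(7, 13): e=[10,-3,65] → ·
    (4,6)@(9, 13): e=[-2,15,59] → ·
  covered (8 px):
    · · · · · · ·
    · · · · · · ·
    · · · · · · ·
    · · █ █ · · ·
    · · █ █ █ █ ·
    · · · █ █ · ·
    · · · · · · ·

Z-buffer (winner per pixel, '.' = empty):
  . . . . . . .
  . . . . 2 1 .
  . . 2 2 1 . .
  . 2 3 3 . . .
  . 2 3 3 3 3 .
  . . . 3 3 . .
  . . . . . . .

Result: 1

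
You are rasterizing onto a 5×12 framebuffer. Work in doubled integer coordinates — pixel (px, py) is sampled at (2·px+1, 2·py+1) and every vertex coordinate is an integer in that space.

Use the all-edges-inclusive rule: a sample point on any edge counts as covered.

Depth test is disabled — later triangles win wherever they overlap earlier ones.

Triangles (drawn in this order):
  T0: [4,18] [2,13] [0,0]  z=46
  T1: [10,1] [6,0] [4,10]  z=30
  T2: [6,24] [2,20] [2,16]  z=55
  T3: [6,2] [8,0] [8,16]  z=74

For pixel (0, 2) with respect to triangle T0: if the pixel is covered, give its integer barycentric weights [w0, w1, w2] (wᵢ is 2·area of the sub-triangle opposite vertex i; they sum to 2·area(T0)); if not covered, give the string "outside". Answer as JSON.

T0:
  2·area = 16
  edge (4, 18)→(2, 13): d=(-2,-5) inclusive
  edge (2, 13)→(0, 0): d=(-2,-13) inclusive
  edge (0, 0)→(4, 18): d=(4,18) inclusive
    (0,2)@(1, 5): e=[11,3,2] → X
    (1,2)@(3, 5): e=[21,29,-34] → .
    (0,3)@(1, 7): e=[7,-1,10] → .
    (1,7)@(3, 15): e=[1,9,6] → X
    (2,7)@(5, 15): e=[11,35,-30] → .
    (1,8)@(3, 17): e=[-3,5,14] → .
  covered (2 px):
    . . . . .
    . . . . .
    X . . . .
    . . . . .
    . . . . .
    . . . . .
    . . . . .
    . X . . .
    . . . . .
    . . . . .
    . . . . .
    . . . . .
T1:
  2·area = 42  (B↔C swapped to make it positive)
  edge (10, 1)→(4, 10): d=(-6,9) inclusive
  edge (4, 10)→(6, 0): d=(2,-10) inclusive
  edge (6, 0)→(10, 1): d=(4,1) inclusive
    (3,0)@(7, 1): e=[27,12,3] → X
    (4,0)@(9, 1): e=[9,32,1] → X
    (3,1)@(7, 3): e=[15,16,11] → X
    (4,1)@(9, 3): e=[-3,36,9] → .
    (2,2)@(5, 5): e=[21,0,21] → X  [on edge]
    (4,2)@(9, 5): e=[-15,40,17] → .
    (2,3)@(5, 7): e=[9,4,29] → X
    (3,3)@(7, 7): e=[-9,24,27] → .
    (2,4)@(5, 9): e=[-3,8,37] → .
    (1,7)@(3, 15): e=[-21,0,63] → .  [on edge]
  covered (6 px):
    . . . X X
    . . . X .
    . . X X .
    . . X . .
    . . . . .
    . . . . .
    . . . . .
    . . . . .
    . . . . .
    . . . . .
    . . . . .
    . . . . .
T2:
  2·area = 16
  edge (6, 24)→(2, 20): d=(-4,-4) inclusive
  edge (2, 20)→(2, 16): d=(0,-4) inclusive
  edge (2, 16)→(6, 24): d=(4,8) inclusive
    (0,9)@(1, 19): e=[0,-4,20] → .  [on edge]
    (1,9)@(3, 19): e=[8,4,4] → X
    (2,9)@(5, 19): e=[16,12,-12] → .
    (1,10)@(3, 21): e=[0,4,12] → X  [on edge]
    (2,10)@(5, 21): e=[8,12,-4] → .
    (1,11)@(3, 23): e=[-8,4,20] → .
    (2,11)@(5, 23): e=[0,12,4] → X  [on edge]
    (3,11)@(7, 23): e=[8,20,-12] → .
  covered (3 px):
    . . . . .
    . . . . .
    . . . . .
    . . . . .
    . . . . .
    . . . . .
    . . . . .
    . . . . .
    . . . . .
    . X . . .
    . X . . .
    . . X . .
T3:
  2·area = 32
  edge (6, 2)→(8, 0): d=(2,-2) inclusive
  edge (8, 0)→(8, 16): d=(0,16) inclusive
  edge (8, 16)→(6, 2): d=(-2,-14) inclusive
    (3,0)@(7, 1): e=[0,16,16] → X  [on edge]
    (4,0)@(9, 1): e=[4,-16,44] → .
    (2,1)@(5, 3): e=[0,48,-16] → .  [on edge]
    (3,1)@(7, 3): e=[4,16,12] → X
    (4,1)@(9, 3): e=[8,-16,40] → .
    (1,2)@(3, 5): e=[0,80,-48] → .  [on edge]
    (3,2)@(7, 5): e=[8,16,8] → X
    (4,2)@(9, 5): e=[12,-16,36] → .
    (0,3)@(1, 7): e=[0,112,-80] → .  [on edge]
    (3,3)@(7, 7): e=[12,16,4] → X
    (4,3)@(9, 7): e=[16,-16,32] → .
    (3,4)@(7, 9): e=[16,16,0] → X  [on edge]
    (4,11)@(9, 23): e=[48,-16,0] → .  [on edge]
  covered (5 px):
    . . . X .
    . . . X .
    . . . X .
    . . . X .
    . . . X .
    . . . . .
    . . . . .
    . . . . .
    . . . . .
    . . . . .
    . . . . .
    . . . . .

Final: [3,2,11]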